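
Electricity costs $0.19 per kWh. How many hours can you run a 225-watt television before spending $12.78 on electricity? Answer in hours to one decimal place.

298.9 h

Energy available = $12.78 ÷ $0.19/kWh = 67.2632 kWh
Hours = 67.2632 kWh ÷ 0.225 kW = 298.9 h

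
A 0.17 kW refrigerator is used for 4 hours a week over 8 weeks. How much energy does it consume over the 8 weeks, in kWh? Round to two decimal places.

Runtime = 4 h/week × 8 weeks = 32 h
Energy = 0.17 kW × 32 h = 5.44 kWh

5.44 kWh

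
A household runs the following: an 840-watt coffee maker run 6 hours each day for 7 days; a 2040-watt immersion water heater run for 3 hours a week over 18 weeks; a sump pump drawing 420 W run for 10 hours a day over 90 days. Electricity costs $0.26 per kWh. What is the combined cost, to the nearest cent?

coffee maker: Runtime = 6 h/day × 7 days = 42 h
coffee maker: 0.84 kW × 42 h = 35.28 kWh
immersion water heater: Runtime = 3 h/week × 18 weeks = 54 h
immersion water heater: 2.04 kW × 54 h = 110.16 kWh
sump pump: Runtime = 10 h/day × 90 days = 900 h
sump pump: 0.42 kW × 900 h = 378 kWh
Total energy = 523.44 kWh
Cost = 523.44 × $0.26 = $136.09

$136.09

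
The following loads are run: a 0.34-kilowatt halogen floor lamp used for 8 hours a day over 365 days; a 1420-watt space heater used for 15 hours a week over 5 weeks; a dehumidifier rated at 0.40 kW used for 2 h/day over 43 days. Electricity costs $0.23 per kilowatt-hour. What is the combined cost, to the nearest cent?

$260.75

halogen floor lamp: Runtime = 8 h/day × 365 days = 2920 h
halogen floor lamp: 0.34 kW × 2920 h = 992.8 kWh
space heater: Runtime = 15 h/week × 5 weeks = 75 h
space heater: 1.42 kW × 75 h = 106.5 kWh
dehumidifier: Runtime = 2 h/day × 43 days = 86 h
dehumidifier: 0.4 kW × 86 h = 34.4 kWh
Total energy = 1133.7 kWh
Cost = 1133.7 × $0.23 = $260.75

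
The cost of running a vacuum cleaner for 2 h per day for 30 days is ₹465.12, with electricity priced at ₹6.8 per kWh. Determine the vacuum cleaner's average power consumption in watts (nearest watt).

Energy = ₹465.12 ÷ ₹6.8/kWh = 68.4 kWh
Runtime = 2 h/day × 30 days = 60 h
Power = 68.4 kWh ÷ 60 h = 1.14 kW = 1140 W

1140 W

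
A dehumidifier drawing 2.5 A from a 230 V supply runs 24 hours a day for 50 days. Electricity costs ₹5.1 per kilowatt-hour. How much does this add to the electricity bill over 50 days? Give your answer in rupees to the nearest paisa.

Power = 2.5 A × 230 V = 575 W = 0.575 kW
Runtime = 24 h × 50 = 1200 h
Energy = 0.575 kW × 1200 h = 690 kWh
Cost = 690 kWh × ₹5.1/kWh = ₹3519.00

₹3519.00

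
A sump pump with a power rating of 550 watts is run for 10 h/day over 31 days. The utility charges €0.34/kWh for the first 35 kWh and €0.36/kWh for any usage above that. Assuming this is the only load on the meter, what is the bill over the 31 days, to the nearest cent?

Runtime = 10 h/day × 31 days = 310 h
Energy = 0.55 kW × 310 h = 170.5 kWh
Tier 1 (0–35 kWh): 35 × €0.34 = €11.9
Above 35 kWh: 135.5 × €0.36 = €48.78
Bill = €60.68

€60.68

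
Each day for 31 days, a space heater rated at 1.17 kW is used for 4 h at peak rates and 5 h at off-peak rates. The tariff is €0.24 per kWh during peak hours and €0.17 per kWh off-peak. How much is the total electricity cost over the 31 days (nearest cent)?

Peak energy = 1.17 kW × 4 h × 31 = 145.08 kWh
Off-peak energy = 1.17 kW × 5 h × 31 = 181.35 kWh
Cost = 145.08 × €0.24 + 181.35 × €0.17 = €34.8192 + €30.8295 = €65.65

€65.65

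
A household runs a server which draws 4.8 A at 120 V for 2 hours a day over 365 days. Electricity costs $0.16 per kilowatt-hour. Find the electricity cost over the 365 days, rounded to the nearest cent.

Power = 4.8 A × 120 V = 576 W = 0.576 kW
Runtime = 2 h/day × 365 days = 730 h
Energy = 0.576 kW × 730 h = 420.48 kWh
Cost = 420.48 kWh × $0.16/kWh = $67.28

$67.28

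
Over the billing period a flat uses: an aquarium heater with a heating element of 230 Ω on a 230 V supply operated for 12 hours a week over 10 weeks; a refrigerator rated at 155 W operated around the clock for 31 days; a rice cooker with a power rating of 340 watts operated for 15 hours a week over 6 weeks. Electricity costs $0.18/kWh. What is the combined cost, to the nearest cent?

$31.23

aquarium heater: Power = V²/R = 230²/230 = 230 W = 0.23 kW
aquarium heater: Runtime = 12 h/week × 10 weeks = 120 h
aquarium heater: 0.23 kW × 120 h = 27.6 kWh
refrigerator: Runtime = 24 h × 31 = 744 h
refrigerator: 0.155 kW × 744 h = 115.32 kWh
rice cooker: Runtime = 15 h/week × 6 weeks = 90 h
rice cooker: 0.34 kW × 90 h = 30.6 kWh
Total energy = 173.52 kWh
Cost = 173.52 × $0.18 = $31.23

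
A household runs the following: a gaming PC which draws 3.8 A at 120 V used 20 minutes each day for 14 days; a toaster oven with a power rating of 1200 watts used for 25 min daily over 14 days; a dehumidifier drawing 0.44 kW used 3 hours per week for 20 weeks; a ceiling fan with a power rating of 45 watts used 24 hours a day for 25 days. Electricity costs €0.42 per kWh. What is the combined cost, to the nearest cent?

gaming PC: Power = 3.8 A × 120 V = 456 W = 0.456 kW
gaming PC: Runtime = 20 min × 14 = 280 min = 4.666666… h
gaming PC: 0.456 kW × 4.666666… h = 2.128 kWh
toaster oven: Runtime = 25 min × 14 = 350 min = 5.833333… h
toaster oven: 1.2 kW × 5.833333… h = 7 kWh
dehumidifier: Runtime = 3 h/week × 20 weeks = 60 h
dehumidifier: 0.44 kW × 60 h = 26.4 kWh
ceiling fan: Runtime = 24 h × 25 = 600 h
ceiling fan: 0.045 kW × 600 h = 27 kWh
Total energy = 62.528 kWh
Cost = 62.528 × €0.42 = €26.26

€26.26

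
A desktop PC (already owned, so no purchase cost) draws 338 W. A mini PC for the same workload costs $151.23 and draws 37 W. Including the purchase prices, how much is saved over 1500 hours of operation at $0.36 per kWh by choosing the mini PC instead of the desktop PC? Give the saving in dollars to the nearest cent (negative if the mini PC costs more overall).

$11.31

desktop PC: $0.00 + (338/1000) kW × 1500 h × $0.36 = $0.00 + $182.52 = $182.52
mini PC: $151.23 + (37/1000) kW × 1500 h × $0.36 = $151.23 + $19.98 = $171.21
Saving = $182.52 − $171.21 = $11.31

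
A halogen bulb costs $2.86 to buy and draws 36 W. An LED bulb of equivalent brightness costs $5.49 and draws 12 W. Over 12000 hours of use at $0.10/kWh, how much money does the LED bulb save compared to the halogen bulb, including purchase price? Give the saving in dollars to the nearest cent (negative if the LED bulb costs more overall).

$26.17

halogen bulb: $2.86 + (36/1000) kW × 12000 h × $0.10 = $2.86 + $43.2 = $46.06
LED bulb: $5.49 + (12/1000) kW × 12000 h × $0.10 = $5.49 + $14.4 = $19.89
Saving = $46.06 − $19.89 = $26.17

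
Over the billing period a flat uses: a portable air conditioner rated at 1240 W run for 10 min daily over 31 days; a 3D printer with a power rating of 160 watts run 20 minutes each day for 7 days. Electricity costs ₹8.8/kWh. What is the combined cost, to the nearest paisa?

portable air conditioner: Runtime = 10 min × 31 = 310 min = 5.166666… h
portable air conditioner: 1.24 kW × 5.166666… h = 6.406666… kWh
3D printer: Runtime = 20 min × 7 = 140 min = 2.333333… h
3D printer: 0.16 kW × 2.333333… h = 0.373333… kWh
Total energy = 6.78 kWh
Cost = 6.78 × ₹8.8 = ₹59.66

₹59.66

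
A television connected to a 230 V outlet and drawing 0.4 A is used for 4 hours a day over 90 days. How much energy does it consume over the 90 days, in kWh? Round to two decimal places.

Power = 0.4 A × 230 V = 92 W = 0.092 kW
Runtime = 4 h/day × 90 days = 360 h
Energy = 0.092 kW × 360 h = 33.12 kWh

33.12 kWh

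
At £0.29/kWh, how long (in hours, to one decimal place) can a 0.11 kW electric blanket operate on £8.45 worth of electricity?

Energy available = £8.45 ÷ £0.29/kWh = 29.1379 kWh
Hours = 29.1379 kWh ÷ 0.11 kW = 264.9 h

264.9 h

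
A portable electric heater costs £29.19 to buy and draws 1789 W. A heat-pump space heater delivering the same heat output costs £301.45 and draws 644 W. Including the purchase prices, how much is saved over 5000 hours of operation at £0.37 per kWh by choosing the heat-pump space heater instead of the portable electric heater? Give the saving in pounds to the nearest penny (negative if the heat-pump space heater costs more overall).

portable electric heater: £29.19 + (1789/1000) kW × 5000 h × £0.37 = £29.19 + £3309.65 = £3338.84
heat-pump space heater: £301.45 + (644/1000) kW × 5000 h × £0.37 = £301.45 + £1191.4 = £1492.85
Saving = £3338.84 − £1492.85 = £1845.99

£1845.99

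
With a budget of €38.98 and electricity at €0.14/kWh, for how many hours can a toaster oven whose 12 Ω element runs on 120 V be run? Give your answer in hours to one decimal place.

232.0 h

Power = V²/R = 120²/12 = 1200 W = 1.2 kW
Energy available = €38.98 ÷ €0.14/kWh = 278.4286 kWh
Hours = 278.4286 kWh ÷ 1.2 kW = 232.0 h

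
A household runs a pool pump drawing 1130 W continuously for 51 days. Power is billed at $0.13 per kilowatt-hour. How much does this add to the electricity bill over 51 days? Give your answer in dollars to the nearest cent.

Runtime = 24 h × 51 = 1224 h
Energy = 1.13 kW × 1224 h = 1383.12 kWh
Cost = 1383.12 kWh × $0.13/kWh = $179.81

$179.81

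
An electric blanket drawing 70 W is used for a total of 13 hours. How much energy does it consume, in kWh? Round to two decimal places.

Energy = 0.07 kW × 13 h = 0.91 kWh

0.91 kWh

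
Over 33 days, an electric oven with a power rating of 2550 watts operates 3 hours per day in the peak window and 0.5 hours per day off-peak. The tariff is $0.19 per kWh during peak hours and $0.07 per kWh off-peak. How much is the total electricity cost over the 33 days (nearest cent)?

Peak energy = 2.55 kW × 3 h × 33 = 252.45 kWh
Off-peak energy = 2.55 kW × 0.5 h × 33 = 42.075 kWh
Cost = 252.45 × $0.19 + 42.075 × $0.07 = $47.9655 + $2.94525 = $50.91

$50.91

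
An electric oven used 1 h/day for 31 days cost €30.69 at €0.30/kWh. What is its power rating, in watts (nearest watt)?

Energy = €30.69 ÷ €0.30/kWh = 102.3 kWh
Runtime = 1 h/day × 31 days = 31 h
Power = 102.3 kWh ÷ 31 h = 3.3 kW = 3300 W

3300 W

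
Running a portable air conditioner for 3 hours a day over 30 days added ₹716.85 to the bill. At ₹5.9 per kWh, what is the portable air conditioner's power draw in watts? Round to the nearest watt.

1350 W

Energy = ₹716.85 ÷ ₹5.9/kWh = 121.5 kWh
Runtime = 3 h/day × 30 days = 90 h
Power = 121.5 kWh ÷ 90 h = 1.35 kW = 1350 W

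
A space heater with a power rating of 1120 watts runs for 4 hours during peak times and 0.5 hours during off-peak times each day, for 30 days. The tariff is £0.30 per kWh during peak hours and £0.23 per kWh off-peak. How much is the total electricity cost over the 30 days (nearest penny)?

Peak energy = 1.12 kW × 4 h × 30 = 134.4 kWh
Off-peak energy = 1.12 kW × 0.5 h × 30 = 16.8 kWh
Cost = 134.4 × £0.30 + 16.8 × £0.23 = £40.32 + £3.864 = £44.18

£44.18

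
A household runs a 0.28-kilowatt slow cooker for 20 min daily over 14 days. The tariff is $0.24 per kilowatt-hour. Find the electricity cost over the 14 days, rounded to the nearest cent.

Runtime = 20 min × 14 = 280 min = 4.666666… h
Energy = 0.28 kW × 4.666666… h = 1.306666… kWh
Cost = 1.306666… kWh × $0.24/kWh = $0.31

$0.31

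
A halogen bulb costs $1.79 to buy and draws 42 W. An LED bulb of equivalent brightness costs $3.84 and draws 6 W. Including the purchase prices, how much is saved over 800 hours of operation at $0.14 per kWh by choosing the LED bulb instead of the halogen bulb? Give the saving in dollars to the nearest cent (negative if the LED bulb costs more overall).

halogen bulb: $1.79 + (42/1000) kW × 800 h × $0.14 = $1.79 + $4.704 = $6.494
LED bulb: $3.84 + (6/1000) kW × 800 h × $0.14 = $3.84 + $0.672 = $4.512
Saving = $6.494 − $4.512 = $1.982 → $1.98

$1.98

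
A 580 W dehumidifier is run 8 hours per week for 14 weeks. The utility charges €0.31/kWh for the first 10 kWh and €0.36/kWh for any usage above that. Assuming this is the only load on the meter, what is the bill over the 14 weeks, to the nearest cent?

Runtime = 8 h/week × 14 weeks = 112 h
Energy = 0.58 kW × 112 h = 64.96 kWh
Tier 1 (0–10 kWh): 10 × €0.31 = €3.1
Above 10 kWh: 54.96 × €0.36 = €19.7856
Bill = €22.89

€22.89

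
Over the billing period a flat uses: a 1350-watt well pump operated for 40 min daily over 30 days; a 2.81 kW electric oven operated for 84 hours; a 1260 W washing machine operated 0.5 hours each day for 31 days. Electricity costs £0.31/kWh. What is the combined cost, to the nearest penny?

well pump: Runtime = 40 min × 30 = 1200 min = 20 h
well pump: 1.35 kW × 20 h = 27 kWh
electric oven: 2.81 kW × 84 h = 236.04 kWh
washing machine: Runtime = 0.5 h/day × 31 days = 15.5 h
washing machine: 1.26 kW × 15.5 h = 19.53 kWh
Total energy = 282.57 kWh
Cost = 282.57 × £0.31 = £87.60

£87.60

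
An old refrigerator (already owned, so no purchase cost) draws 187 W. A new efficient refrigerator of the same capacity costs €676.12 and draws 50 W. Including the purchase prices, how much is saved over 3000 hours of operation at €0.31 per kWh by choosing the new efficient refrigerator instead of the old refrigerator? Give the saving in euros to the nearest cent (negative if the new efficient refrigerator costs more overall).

old refrigerator: €0.00 + (187/1000) kW × 3000 h × €0.31 = €0.00 + €173.91 = €173.91
new efficient refrigerator: €676.12 + (50/1000) kW × 3000 h × €0.31 = €676.12 + €46.5 = €722.62
Saving = €173.91 − €722.62 = −€548.71

-€548.71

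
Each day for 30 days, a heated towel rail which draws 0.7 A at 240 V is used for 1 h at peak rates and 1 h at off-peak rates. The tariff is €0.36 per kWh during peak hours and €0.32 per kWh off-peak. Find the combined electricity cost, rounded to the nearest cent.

€3.43

Power = 0.7 A × 240 V = 168 W = 0.168 kW
Peak energy = 0.168 kW × 1 h × 30 = 5.04 kWh
Off-peak energy = 0.168 kW × 1 h × 30 = 5.04 kWh
Cost = 5.04 × €0.36 + 5.04 × €0.32 = €1.8144 + €1.6128 = €3.43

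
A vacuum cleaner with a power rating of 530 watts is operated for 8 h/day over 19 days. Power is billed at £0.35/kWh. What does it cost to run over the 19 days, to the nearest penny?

£28.20

Runtime = 8 h/day × 19 days = 152 h
Energy = 0.53 kW × 152 h = 80.56 kWh
Cost = 80.56 kWh × £0.35/kWh = £28.20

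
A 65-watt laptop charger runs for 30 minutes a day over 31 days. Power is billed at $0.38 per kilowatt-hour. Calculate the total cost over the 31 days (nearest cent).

$0.38

Runtime = 30 min × 31 = 930 min = 15.5 h
Energy = 0.065 kW × 15.5 h = 1.0075 kWh
Cost = 1.0075 kWh × $0.38/kWh = $0.38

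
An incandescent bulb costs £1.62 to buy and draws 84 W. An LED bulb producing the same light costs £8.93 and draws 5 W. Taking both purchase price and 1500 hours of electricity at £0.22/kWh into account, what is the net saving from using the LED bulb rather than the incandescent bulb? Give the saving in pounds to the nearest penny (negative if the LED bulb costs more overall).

£18.76

incandescent bulb: £1.62 + (84/1000) kW × 1500 h × £0.22 = £1.62 + £27.72 = £29.34
LED bulb: £8.93 + (5/1000) kW × 1500 h × £0.22 = £8.93 + £1.65 = £10.58
Saving = £29.34 − £10.58 = £18.76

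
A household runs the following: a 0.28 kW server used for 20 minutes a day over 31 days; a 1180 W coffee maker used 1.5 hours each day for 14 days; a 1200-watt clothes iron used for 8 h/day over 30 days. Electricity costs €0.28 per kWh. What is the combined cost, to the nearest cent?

server: Runtime = 20 min × 31 = 620 min = 10.333333… h
server: 0.28 kW × 10.333333… h = 2.893333… kWh
coffee maker: Runtime = 1.5 h/day × 14 days = 21 h
coffee maker: 1.18 kW × 21 h = 24.78 kWh
clothes iron: Runtime = 8 h/day × 30 days = 240 h
clothes iron: 1.2 kW × 240 h = 288 kWh
Total energy = 315.673333… kWh
Cost = 315.673333… × €0.28 = €88.39

€88.39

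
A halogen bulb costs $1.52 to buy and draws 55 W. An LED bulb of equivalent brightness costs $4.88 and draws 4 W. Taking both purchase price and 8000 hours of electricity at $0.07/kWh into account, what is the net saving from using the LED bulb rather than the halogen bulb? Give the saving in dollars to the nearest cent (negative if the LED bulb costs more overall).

halogen bulb: $1.52 + (55/1000) kW × 8000 h × $0.07 = $1.52 + $30.8 = $32.32
LED bulb: $4.88 + (4/1000) kW × 8000 h × $0.07 = $4.88 + $2.24 = $7.12
Saving = $32.32 − $7.12 = $25.2

$25.20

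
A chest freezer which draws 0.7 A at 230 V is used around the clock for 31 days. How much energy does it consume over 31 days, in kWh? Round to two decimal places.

Power = 0.7 A × 230 V = 161 W = 0.161 kW
Runtime = 24 h × 31 = 744 h
Energy = 0.161 kW × 744 h = 119.784 kWh ≈ 119.78 kWh

119.78 kWh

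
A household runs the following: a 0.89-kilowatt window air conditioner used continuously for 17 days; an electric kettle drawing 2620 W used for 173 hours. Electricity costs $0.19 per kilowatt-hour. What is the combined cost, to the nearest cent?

$155.11

window air conditioner: Runtime = 24 h × 17 = 408 h
window air conditioner: 0.89 kW × 408 h = 363.12 kWh
electric kettle: 2.62 kW × 173 h = 453.26 kWh
Total energy = 816.38 kWh
Cost = 816.38 × $0.19 = $155.11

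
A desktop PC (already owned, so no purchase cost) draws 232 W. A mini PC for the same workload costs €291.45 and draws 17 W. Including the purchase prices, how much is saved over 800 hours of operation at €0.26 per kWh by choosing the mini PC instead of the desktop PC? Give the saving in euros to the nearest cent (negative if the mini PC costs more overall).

-€246.73

desktop PC: €0.00 + (232/1000) kW × 800 h × €0.26 = €0.00 + €48.256 = €48.256
mini PC: €291.45 + (17/1000) kW × 800 h × €0.26 = €291.45 + €3.536 = €294.986
Saving = €48.256 − €294.986 = −€246.73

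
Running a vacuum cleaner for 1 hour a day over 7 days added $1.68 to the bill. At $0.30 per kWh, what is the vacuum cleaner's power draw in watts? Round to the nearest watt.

800 W

Energy = $1.68 ÷ $0.30/kWh = 5.6 kWh
Runtime = 1 h/day × 7 days = 7 h
Power = 5.6 kWh ÷ 7 h = 0.8 kW = 800 W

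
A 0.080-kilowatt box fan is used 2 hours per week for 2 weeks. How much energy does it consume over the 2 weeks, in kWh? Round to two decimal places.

0.32 kWh

Runtime = 2 h/week × 2 weeks = 4 h
Energy = 0.08 kW × 4 h = 0.32 kWh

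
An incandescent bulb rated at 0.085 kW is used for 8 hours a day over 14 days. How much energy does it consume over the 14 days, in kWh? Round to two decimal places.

9.52 kWh

Runtime = 8 h/day × 14 days = 112 h
Energy = 0.085 kW × 112 h = 9.52 kWh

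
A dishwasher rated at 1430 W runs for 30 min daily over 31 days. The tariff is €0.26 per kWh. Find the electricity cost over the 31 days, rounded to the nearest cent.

Runtime = 30 min × 31 = 930 min = 15.5 h
Energy = 1.43 kW × 15.5 h = 22.165 kWh
Cost = 22.165 kWh × €0.26/kWh = €5.76

€5.76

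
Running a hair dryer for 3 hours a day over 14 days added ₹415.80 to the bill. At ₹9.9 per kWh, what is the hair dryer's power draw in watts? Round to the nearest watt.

Energy = ₹415.80 ÷ ₹9.9/kWh = 42 kWh
Runtime = 3 h/day × 14 days = 42 h
Power = 42 kWh ÷ 42 h = 1 kW = 1000 W

1000 W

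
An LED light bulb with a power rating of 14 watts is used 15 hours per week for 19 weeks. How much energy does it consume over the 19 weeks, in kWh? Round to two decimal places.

Runtime = 15 h/week × 19 weeks = 285 h
Energy = 0.014 kW × 285 h = 3.99 kWh

3.99 kWh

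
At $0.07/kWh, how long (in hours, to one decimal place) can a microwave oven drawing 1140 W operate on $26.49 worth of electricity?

332.0 h

Energy available = $26.49 ÷ $0.07/kWh = 378.4286 kWh
Hours = 378.4286 kWh ÷ 1.14 kW = 332.0 h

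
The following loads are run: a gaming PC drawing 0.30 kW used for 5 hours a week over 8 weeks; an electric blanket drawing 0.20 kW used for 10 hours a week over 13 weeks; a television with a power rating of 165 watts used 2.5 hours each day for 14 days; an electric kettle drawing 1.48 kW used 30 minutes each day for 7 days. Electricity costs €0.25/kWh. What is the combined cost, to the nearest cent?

gaming PC: Runtime = 5 h/week × 8 weeks = 40 h
gaming PC: 0.3 kW × 40 h = 12 kWh
electric blanket: Runtime = 10 h/week × 13 weeks = 130 h
electric blanket: 0.2 kW × 130 h = 26 kWh
television: Runtime = 2.5 h/day × 14 days = 35 h
television: 0.165 kW × 35 h = 5.775 kWh
electric kettle: Runtime = 30 min × 7 = 210 min = 3.5 h
electric kettle: 1.48 kW × 3.5 h = 5.18 kWh
Total energy = 48.955 kWh
Cost = 48.955 × €0.25 = €12.24

€12.24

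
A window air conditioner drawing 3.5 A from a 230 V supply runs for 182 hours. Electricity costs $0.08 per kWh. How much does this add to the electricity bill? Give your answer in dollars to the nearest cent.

Power = 3.5 A × 230 V = 805 W = 0.805 kW
Energy = 0.805 kW × 182 h = 146.51 kWh
Cost = 146.51 kWh × $0.08/kWh = $11.72

$11.72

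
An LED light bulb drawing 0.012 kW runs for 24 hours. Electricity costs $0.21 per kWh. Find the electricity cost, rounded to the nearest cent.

$0.06

Energy = 0.012 kW × 24 h = 0.288 kWh
Cost = 0.288 kWh × $0.21/kWh = $0.06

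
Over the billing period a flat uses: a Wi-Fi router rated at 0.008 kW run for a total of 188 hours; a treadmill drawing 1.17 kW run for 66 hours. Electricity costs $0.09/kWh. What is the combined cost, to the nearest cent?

Wi-Fi router: 0.008 kW × 188 h = 1.504 kWh
treadmill: 1.17 kW × 66 h = 77.22 kWh
Total energy = 78.724 kWh
Cost = 78.724 × $0.09 = $7.09

$7.09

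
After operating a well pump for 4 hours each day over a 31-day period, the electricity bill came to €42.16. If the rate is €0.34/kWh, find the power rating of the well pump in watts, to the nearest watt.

1000 W

Energy = €42.16 ÷ €0.34/kWh = 124 kWh
Runtime = 4 h/day × 31 days = 124 h
Power = 124 kWh ÷ 124 h = 1 kW = 1000 W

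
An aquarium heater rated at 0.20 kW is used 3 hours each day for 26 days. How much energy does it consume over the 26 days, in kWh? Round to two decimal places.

15.60 kWh

Runtime = 3 h/day × 26 days = 78 h
Energy = 0.2 kW × 78 h = 15.6 kWh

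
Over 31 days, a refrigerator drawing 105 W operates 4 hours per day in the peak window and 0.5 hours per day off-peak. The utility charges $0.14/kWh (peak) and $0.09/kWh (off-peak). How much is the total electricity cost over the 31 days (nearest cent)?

$1.97

Peak energy = 0.105 kW × 4 h × 31 = 13.02 kWh
Off-peak energy = 0.105 kW × 0.5 h × 31 = 1.6275 kWh
Cost = 13.02 × $0.14 + 1.6275 × $0.09 = $1.8228 + $0.146475 = $1.97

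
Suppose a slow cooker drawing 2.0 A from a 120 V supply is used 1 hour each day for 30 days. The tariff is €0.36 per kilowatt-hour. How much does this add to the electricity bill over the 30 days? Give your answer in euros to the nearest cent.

Power = 2.0 A × 120 V = 240 W = 0.24 kW
Runtime = 1 h/day × 30 days = 30 h
Energy = 0.24 kW × 30 h = 7.2 kWh
Cost = 7.2 kWh × €0.36/kWh = €2.59

€2.59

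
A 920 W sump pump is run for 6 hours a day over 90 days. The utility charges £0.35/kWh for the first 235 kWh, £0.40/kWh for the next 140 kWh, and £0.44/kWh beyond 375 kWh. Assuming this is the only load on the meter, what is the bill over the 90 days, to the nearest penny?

£191.84

Runtime = 6 h/day × 90 days = 540 h
Energy = 0.92 kW × 540 h = 496.8 kWh
Tier 1 (0–235 kWh): 235 × £0.35 = £82.25
Tier 2 (235–375 kWh): 140 × £0.40 = £56
Above 375 kWh: 121.8 × £0.44 = £53.592
Bill = £191.84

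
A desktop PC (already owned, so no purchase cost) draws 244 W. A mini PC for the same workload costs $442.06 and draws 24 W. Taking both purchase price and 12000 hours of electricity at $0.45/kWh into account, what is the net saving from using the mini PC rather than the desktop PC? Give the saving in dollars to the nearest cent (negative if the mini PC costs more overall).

desktop PC: $0.00 + (244/1000) kW × 12000 h × $0.45 = $0.00 + $1317.6 = $1317.6
mini PC: $442.06 + (24/1000) kW × 12000 h × $0.45 = $442.06 + $129.6 = $571.66
Saving = $1317.6 − $571.66 = $745.94

$745.94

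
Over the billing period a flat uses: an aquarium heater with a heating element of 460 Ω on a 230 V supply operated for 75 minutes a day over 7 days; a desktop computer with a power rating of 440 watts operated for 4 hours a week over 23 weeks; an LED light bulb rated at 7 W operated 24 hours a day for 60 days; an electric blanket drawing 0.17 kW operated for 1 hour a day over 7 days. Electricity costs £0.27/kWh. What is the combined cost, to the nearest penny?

£14.24

aquarium heater: Power = V²/R = 230²/460 = 115 W = 0.115 kW
aquarium heater: Runtime = 75 min × 7 = 525 min = 8.75 h
aquarium heater: 0.115 kW × 8.75 h = 1.00625 kWh
desktop computer: Runtime = 4 h/week × 23 weeks = 92 h
desktop computer: 0.44 kW × 92 h = 40.48 kWh
LED light bulb: Runtime = 24 h × 60 = 1440 h
LED light bulb: 0.007 kW × 1440 h = 10.08 kWh
electric blanket: Runtime = 1 h/day × 7 days = 7 h
electric blanket: 0.17 kW × 7 h = 1.19 kWh
Total energy = 52.75625 kWh
Cost = 52.75625 × £0.27 = £14.24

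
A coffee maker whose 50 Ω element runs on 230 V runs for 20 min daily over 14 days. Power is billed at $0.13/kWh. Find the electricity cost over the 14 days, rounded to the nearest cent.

$0.64

Power = V²/R = 230²/50 = 1058 W = 1.058 kW
Runtime = 20 min × 14 = 280 min = 4.666666… h
Energy = 1.058 kW × 4.666666… h = 4.937333… kWh
Cost = 4.937333… kWh × $0.13/kWh = $0.64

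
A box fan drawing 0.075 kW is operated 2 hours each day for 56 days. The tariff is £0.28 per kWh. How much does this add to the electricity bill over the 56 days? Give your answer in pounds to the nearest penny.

Runtime = 2 h/day × 56 days = 112 h
Energy = 0.075 kW × 112 h = 8.4 kWh
Cost = 8.4 kWh × £0.28/kWh = £2.35

£2.35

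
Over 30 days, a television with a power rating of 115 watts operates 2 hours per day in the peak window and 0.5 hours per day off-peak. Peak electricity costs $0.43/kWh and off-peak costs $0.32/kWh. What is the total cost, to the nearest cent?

$3.52

Peak energy = 0.115 kW × 2 h × 30 = 6.9 kWh
Off-peak energy = 0.115 kW × 0.5 h × 30 = 1.725 kWh
Cost = 6.9 × $0.43 + 1.725 × $0.32 = $2.967 + $0.552 = $3.52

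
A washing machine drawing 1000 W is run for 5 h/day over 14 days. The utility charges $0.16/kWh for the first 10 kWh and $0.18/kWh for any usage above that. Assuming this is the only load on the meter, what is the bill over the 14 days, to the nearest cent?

Runtime = 5 h/day × 14 days = 70 h
Energy = 1 kW × 70 h = 70 kWh
Tier 1 (0–10 kWh): 10 × $0.16 = $1.6
Above 10 kWh: 60 × $0.18 = $10.8
Bill = $12.40

$12.40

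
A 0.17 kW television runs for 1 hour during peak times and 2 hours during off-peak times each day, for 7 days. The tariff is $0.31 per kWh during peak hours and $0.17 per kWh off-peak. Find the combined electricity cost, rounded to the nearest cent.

Peak energy = 0.17 kW × 1 h × 7 = 1.19 kWh
Off-peak energy = 0.17 kW × 2 h × 7 = 2.38 kWh
Cost = 1.19 × $0.31 + 2.38 × $0.17 = $0.3689 + $0.4046 = $0.77

$0.77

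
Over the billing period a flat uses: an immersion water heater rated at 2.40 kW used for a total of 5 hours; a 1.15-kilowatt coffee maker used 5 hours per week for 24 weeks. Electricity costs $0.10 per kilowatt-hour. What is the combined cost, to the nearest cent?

immersion water heater: 2.4 kW × 5 h = 12 kWh
coffee maker: Runtime = 5 h/week × 24 weeks = 120 h
coffee maker: 1.15 kW × 120 h = 138 kWh
Total energy = 150 kWh
Cost = 150 × $0.10 = $15.00

$15.00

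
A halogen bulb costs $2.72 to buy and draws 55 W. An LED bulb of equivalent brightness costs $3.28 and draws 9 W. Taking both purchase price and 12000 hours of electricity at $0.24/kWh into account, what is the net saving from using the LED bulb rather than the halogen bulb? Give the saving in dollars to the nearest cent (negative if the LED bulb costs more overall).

halogen bulb: $2.72 + (55/1000) kW × 12000 h × $0.24 = $2.72 + $158.4 = $161.12
LED bulb: $3.28 + (9/1000) kW × 12000 h × $0.24 = $3.28 + $25.92 = $29.2
Saving = $161.12 − $29.2 = $131.92

$131.92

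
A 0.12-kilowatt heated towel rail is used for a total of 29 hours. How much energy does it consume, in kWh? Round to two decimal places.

Energy = 0.12 kW × 29 h = 3.48 kWh

3.48 kWh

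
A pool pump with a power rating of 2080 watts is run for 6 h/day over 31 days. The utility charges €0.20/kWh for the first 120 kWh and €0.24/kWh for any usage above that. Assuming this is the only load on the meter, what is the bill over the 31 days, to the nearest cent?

Runtime = 6 h/day × 31 days = 186 h
Energy = 2.08 kW × 186 h = 386.88 kWh
Tier 1 (0–120 kWh): 120 × €0.20 = €24
Above 120 kWh: 266.88 × €0.24 = €64.0512
Bill = €88.05

€88.05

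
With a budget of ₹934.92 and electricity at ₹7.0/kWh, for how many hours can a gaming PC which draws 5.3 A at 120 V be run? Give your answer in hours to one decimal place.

210.0 h

Power = 5.3 A × 120 V = 636 W = 0.636 kW
Energy available = ₹934.92 ÷ ₹7.0/kWh = 133.56 kWh
Hours = 133.56 kWh ÷ 0.636 kW = 210.0 h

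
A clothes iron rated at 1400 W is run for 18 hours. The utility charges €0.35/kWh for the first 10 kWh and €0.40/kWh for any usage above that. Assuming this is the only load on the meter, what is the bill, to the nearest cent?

€9.58

Energy = 1.4 kW × 18 h = 25.2 kWh
Tier 1 (0–10 kWh): 10 × €0.35 = €3.5
Above 10 kWh: 15.2 × €0.40 = €6.08
Bill = €9.58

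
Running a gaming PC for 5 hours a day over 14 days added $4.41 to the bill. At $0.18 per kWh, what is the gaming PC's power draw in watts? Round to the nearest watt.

350 W

Energy = $4.41 ÷ $0.18/kWh = 24.5 kWh
Runtime = 5 h/day × 14 days = 70 h
Power = 24.5 kWh ÷ 70 h = 0.35 kW = 350 W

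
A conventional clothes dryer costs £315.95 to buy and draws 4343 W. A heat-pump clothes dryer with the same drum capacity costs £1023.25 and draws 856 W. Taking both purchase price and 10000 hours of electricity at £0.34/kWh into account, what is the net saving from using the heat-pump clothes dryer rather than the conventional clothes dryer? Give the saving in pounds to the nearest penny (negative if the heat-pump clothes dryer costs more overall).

conventional clothes dryer: £315.95 + (4343/1000) kW × 10000 h × £0.34 = £315.95 + £14766.2 = £15082.15
heat-pump clothes dryer: £1023.25 + (856/1000) kW × 10000 h × £0.34 = £1023.25 + £2910.4 = £3933.65
Saving = £15082.15 − £3933.65 = £11148.5

£11148.50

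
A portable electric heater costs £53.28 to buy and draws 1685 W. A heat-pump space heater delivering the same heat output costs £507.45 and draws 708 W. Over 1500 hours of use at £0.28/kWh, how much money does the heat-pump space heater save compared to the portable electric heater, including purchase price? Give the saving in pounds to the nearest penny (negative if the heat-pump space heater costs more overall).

-£43.83

portable electric heater: £53.28 + (1685/1000) kW × 1500 h × £0.28 = £53.28 + £707.7 = £760.98
heat-pump space heater: £507.45 + (708/1000) kW × 1500 h × £0.28 = £507.45 + £297.36 = £804.81
Saving = £760.98 − £804.81 = −£43.83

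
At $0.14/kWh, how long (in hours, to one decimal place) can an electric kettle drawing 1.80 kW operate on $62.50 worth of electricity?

Energy available = $62.50 ÷ $0.14/kWh = 446.4286 kWh
Hours = 446.4286 kWh ÷ 1.8 kW = 248.0 h

248.0 h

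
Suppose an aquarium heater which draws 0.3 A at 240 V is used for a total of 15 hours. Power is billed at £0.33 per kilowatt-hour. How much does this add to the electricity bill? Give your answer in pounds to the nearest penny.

Power = 0.3 A × 240 V = 72 W = 0.072 kW
Energy = 0.072 kW × 15 h = 1.08 kWh
Cost = 1.08 kWh × £0.33/kWh = £0.36

£0.36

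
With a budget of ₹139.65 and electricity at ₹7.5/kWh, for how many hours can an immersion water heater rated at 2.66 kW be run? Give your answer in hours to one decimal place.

7.0 h

Energy available = ₹139.65 ÷ ₹7.5/kWh = 18.62 kWh
Hours = 18.62 kWh ÷ 2.66 kW = 7.0 h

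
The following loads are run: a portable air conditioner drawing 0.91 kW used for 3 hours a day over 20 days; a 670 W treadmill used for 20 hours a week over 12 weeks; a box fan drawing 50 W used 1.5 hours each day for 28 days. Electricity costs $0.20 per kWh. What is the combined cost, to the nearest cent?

portable air conditioner: Runtime = 3 h/day × 20 days = 60 h
portable air conditioner: 0.91 kW × 60 h = 54.6 kWh
treadmill: Runtime = 20 h/week × 12 weeks = 240 h
treadmill: 0.67 kW × 240 h = 160.8 kWh
box fan: Runtime = 1.5 h/day × 28 days = 42 h
box fan: 0.05 kW × 42 h = 2.1 kWh
Total energy = 217.5 kWh
Cost = 217.5 × $0.20 = $43.50

$43.50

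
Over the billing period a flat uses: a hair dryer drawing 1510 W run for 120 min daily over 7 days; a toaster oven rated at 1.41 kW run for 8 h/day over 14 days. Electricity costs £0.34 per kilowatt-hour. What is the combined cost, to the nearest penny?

£60.88

hair dryer: Runtime = 120 min × 7 = 840 min = 14 h
hair dryer: 1.51 kW × 14 h = 21.14 kWh
toaster oven: Runtime = 8 h/day × 14 days = 112 h
toaster oven: 1.41 kW × 112 h = 157.92 kWh
Total energy = 179.06 kWh
Cost = 179.06 × £0.34 = £60.88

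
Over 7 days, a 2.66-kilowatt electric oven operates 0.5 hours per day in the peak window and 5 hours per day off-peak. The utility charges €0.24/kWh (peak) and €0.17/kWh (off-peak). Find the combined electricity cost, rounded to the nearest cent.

Peak energy = 2.66 kW × 0.5 h × 7 = 9.31 kWh
Off-peak energy = 2.66 kW × 5 h × 7 = 93.1 kWh
Cost = 9.31 × €0.24 + 93.1 × €0.17 = €2.2344 + €15.827 = €18.06

€18.06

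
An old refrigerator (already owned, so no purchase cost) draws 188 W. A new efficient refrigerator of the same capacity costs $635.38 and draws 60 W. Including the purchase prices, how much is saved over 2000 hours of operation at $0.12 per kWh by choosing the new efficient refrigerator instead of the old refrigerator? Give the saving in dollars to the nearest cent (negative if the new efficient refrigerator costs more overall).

old refrigerator: $0.00 + (188/1000) kW × 2000 h × $0.12 = $0.00 + $45.12 = $45.12
new efficient refrigerator: $635.38 + (60/1000) kW × 2000 h × $0.12 = $635.38 + $14.4 = $649.78
Saving = $45.12 − $649.78 = −$604.66

-$604.66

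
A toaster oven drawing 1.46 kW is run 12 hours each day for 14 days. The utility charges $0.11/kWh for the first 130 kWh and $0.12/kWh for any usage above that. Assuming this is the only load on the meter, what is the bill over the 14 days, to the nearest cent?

Runtime = 12 h/day × 14 days = 168 h
Energy = 1.46 kW × 168 h = 245.28 kWh
Tier 1 (0–130 kWh): 130 × $0.11 = $14.3
Above 130 kWh: 115.28 × $0.12 = $13.8336
Bill = $28.13

$28.13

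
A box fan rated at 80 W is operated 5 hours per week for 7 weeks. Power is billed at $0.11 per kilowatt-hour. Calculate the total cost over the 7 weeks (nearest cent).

Runtime = 5 h/week × 7 weeks = 35 h
Energy = 0.08 kW × 35 h = 2.8 kWh
Cost = 2.8 kWh × $0.11/kWh = $0.31

$0.31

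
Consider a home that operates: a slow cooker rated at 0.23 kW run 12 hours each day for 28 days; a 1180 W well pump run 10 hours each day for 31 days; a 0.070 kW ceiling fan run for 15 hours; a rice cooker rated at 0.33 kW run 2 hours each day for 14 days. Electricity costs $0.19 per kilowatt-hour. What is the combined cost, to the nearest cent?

slow cooker: Runtime = 12 h/day × 28 days = 336 h
slow cooker: 0.23 kW × 336 h = 77.28 kWh
well pump: Runtime = 10 h/day × 31 days = 310 h
well pump: 1.18 kW × 310 h = 365.8 kWh
ceiling fan: 0.07 kW × 15 h = 1.05 kWh
rice cooker: Runtime = 2 h/day × 14 days = 28 h
rice cooker: 0.33 kW × 28 h = 9.24 kWh
Total energy = 453.37 kWh
Cost = 453.37 × $0.19 = $86.14

$86.14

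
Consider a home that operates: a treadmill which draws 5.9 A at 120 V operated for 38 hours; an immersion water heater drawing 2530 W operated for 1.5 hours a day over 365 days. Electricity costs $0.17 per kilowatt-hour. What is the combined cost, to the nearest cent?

$240.05

treadmill: Power = 5.9 A × 120 V = 708 W = 0.708 kW
treadmill: 0.708 kW × 38 h = 26.904 kWh
immersion water heater: Runtime = 1.5 h/day × 365 days = 547.5 h
immersion water heater: 2.53 kW × 547.5 h = 1385.175 kWh
Total energy = 1412.079 kWh
Cost = 1412.079 × $0.17 = $240.05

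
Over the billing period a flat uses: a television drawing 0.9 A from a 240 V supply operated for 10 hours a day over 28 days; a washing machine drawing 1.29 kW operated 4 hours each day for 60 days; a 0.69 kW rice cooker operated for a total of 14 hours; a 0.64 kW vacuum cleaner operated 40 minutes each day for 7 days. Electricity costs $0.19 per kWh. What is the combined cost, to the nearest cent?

$72.72

television: Power = 0.9 A × 240 V = 216 W = 0.216 kW
television: Runtime = 10 h/day × 28 days = 280 h
television: 0.216 kW × 280 h = 60.48 kWh
washing machine: Runtime = 4 h/day × 60 days = 240 h
washing machine: 1.29 kW × 240 h = 309.6 kWh
rice cooker: 0.69 kW × 14 h = 9.66 kWh
vacuum cleaner: Runtime = 40 min × 7 = 280 min = 4.666666… h
vacuum cleaner: 0.64 kW × 4.666666… h = 2.986666… kWh
Total energy = 382.726666… kWh
Cost = 382.726666… × $0.19 = $72.72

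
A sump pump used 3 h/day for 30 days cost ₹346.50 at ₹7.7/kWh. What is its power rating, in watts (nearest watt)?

Energy = ₹346.50 ÷ ₹7.7/kWh = 45 kWh
Runtime = 3 h/day × 30 days = 90 h
Power = 45 kWh ÷ 90 h = 0.5 kW = 500 W

500 W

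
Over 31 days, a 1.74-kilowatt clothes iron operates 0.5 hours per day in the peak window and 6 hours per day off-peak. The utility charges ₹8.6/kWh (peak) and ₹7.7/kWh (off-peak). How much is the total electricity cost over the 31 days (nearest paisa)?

Peak energy = 1.74 kW × 0.5 h × 31 = 26.97 kWh
Off-peak energy = 1.74 kW × 6 h × 31 = 323.64 kWh
Cost = 26.97 × ₹8.6 + 323.64 × ₹7.7 = ₹231.942 + ₹2492.028 = ₹2723.97

₹2723.97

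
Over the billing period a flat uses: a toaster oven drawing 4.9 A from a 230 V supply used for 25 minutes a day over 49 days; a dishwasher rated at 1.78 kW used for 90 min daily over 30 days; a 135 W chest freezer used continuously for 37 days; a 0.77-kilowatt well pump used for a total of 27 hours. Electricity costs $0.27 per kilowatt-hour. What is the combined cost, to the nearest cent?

toaster oven: Power = 4.9 A × 230 V = 1127 W = 1.127 kW
toaster oven: Runtime = 25 min × 49 = 1225 min = 20.416666… h
toaster oven: 1.127 kW × 20.416666… h = 23.009583… kWh
dishwasher: Runtime = 90 min × 30 = 2700 min = 45 h
dishwasher: 1.78 kW × 45 h = 80.1 kWh
chest freezer: Runtime = 24 h × 37 = 888 h
chest freezer: 0.135 kW × 888 h = 119.88 kWh
well pump: 0.77 kW × 27 h = 20.79 kWh
Total energy = 243.779583… kWh
Cost = 243.779583… × $0.27 = $65.82

$65.82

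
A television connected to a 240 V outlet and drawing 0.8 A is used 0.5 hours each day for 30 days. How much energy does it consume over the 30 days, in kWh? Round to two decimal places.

Power = 0.8 A × 240 V = 192 W = 0.192 kW
Runtime = 0.5 h/day × 30 days = 15 h
Energy = 0.192 kW × 15 h = 2.88 kWh

2.88 kWh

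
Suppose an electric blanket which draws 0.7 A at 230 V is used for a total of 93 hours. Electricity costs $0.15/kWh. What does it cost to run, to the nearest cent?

$2.25

Power = 0.7 A × 230 V = 161 W = 0.161 kW
Energy = 0.161 kW × 93 h = 14.973 kWh
Cost = 14.973 kWh × $0.15/kWh = $2.25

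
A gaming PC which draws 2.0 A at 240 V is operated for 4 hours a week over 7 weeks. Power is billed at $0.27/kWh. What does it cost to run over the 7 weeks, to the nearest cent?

$3.63

Power = 2.0 A × 240 V = 480 W = 0.48 kW
Runtime = 4 h/week × 7 weeks = 28 h
Energy = 0.48 kW × 28 h = 13.44 kWh
Cost = 13.44 kWh × $0.27/kWh = $3.63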